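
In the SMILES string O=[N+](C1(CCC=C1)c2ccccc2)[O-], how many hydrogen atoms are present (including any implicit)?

Hydrogens are implicit in SMILES; fill each atom to its normal valence:
  5 × C (aromatic): 1 H each → 5
  2 × C: 2 H each → 4
  2 × C: 1 H each → 2
  1 × C: no H
  1 × C (aromatic): no H
  1 × N (charge +1): no H
  1 × O: no H
  1 × O (charge -1): no H
  Total hydrogens = 11.

11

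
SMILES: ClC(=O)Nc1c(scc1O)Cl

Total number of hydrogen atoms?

Hydrogens are implicit in SMILES; fill each atom to its normal valence:
  3 × C (aromatic): no H
  2 × Cl: no H
  1 × C (aromatic): 1 H
  1 × C: no H
  1 × N: 1 H
  1 × O: 1 H
  1 × O: no H
  1 × S (aromatic): no H
  Total hydrogens = 3.

3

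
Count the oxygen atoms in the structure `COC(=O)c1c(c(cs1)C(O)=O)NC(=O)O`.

6

The symbol for oxygen appears 6 times in the SMILES.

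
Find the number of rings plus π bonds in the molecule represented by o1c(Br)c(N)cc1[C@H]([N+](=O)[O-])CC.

Molecular formula from the SMILES: C7H9BrN2O3.
DoU = (2C + 2 + N − H − X)/2 = (2·7 + 2 + 2 − 9 − 1)/2 = 8/2 = 4.
(Structurally: 1 ring(s) + 3 π bond(s) = 4.)

4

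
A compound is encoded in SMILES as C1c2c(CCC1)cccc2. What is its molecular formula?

Heavy atoms from the SMILES: 10 C.
Implicit hydrogens by atom environment:
  4 × C: 2 H each → 8
  4 × C (aromatic): 1 H each → 4
  2 × C (aromatic): no H
  Total hydrogens = 12.
Molecular formula: C10H12

C10H12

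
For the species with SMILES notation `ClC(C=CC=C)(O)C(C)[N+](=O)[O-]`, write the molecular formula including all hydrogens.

C7H10ClNO3

Heavy atoms from the SMILES: 7 C, 1 Cl, 1 N, 3 O.
Implicit hydrogens by atom environment:
  4 × C: 1 H each → 4
  1 × C: 3 H
  1 × C: 2 H
  1 × C: no H
  1 × Cl: no H
  1 × N (charge +1): no H
  1 × O: 1 H
  1 × O: no H
  1 × O (charge -1): no H
  Total hydrogens = 10.
Molecular formula: C7H10ClNO3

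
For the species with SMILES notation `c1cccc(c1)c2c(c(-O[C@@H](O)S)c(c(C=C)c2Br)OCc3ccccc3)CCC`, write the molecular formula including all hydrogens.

C25H25BrO3S

Heavy atoms from the SMILES: 1 Br, 25 C, 3 O, 1 S.
Implicit hydrogens by atom environment:
  10 × C (aromatic): 1 H each → 10
  8 × C (aromatic): no H
  4 × C: 2 H each → 8
  2 × C: 1 H each → 2
  2 × O: no H
  1 × Br: no H
  1 × C: 3 H
  1 × O: 1 H
  1 × S: 1 H
  Total hydrogens = 25.
Molecular formula: C25H25BrO3S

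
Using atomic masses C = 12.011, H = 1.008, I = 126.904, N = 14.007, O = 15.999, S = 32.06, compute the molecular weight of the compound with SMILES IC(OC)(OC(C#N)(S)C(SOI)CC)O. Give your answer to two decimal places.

Molecular formula: C7H11I2NO4S2.
M = 7×12.011 + 11×1.008 + 2×126.904 + 1×14.007 + 4×15.999 + 2×32.06 = 491.10 g/mol.

491.10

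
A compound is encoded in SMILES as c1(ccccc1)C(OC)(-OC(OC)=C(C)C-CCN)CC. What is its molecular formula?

C17H27NO3

Heavy atoms from the SMILES: 17 C, 1 N, 3 O.
Implicit hydrogens by atom environment:
  5 × C (aromatic): 1 H each → 5
  4 × C: 3 H each → 12
  4 × C: 2 H each → 8
  3 × C: no H
  3 × O: no H
  1 × C (aromatic): no H
  1 × N: 2 H
  Total hydrogens = 27.
Molecular formula: C17H27NO3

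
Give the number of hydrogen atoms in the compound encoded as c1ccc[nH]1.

5

Hydrogens are implicit in SMILES; fill each atom to its normal valence:
  4 × C (aromatic): 1 H each → 4
  1 × N (aromatic): 1 H
  Total hydrogens = 5.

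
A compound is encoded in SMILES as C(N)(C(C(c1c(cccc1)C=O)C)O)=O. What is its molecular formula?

C11H13NO3

Heavy atoms from the SMILES: 11 C, 1 N, 3 O.
Implicit hydrogens by atom environment:
  4 × C (aromatic): 1 H each → 4
  3 × C: 1 H each → 3
  2 × C (aromatic): no H
  2 × O: no H
  1 × C: 3 H
  1 × C: no H
  1 × N: 2 H
  1 × O: 1 H
  Total hydrogens = 13.
Molecular formula: C11H13NO3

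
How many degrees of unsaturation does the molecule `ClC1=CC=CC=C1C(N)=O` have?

Molecular formula from the SMILES: C7H6ClNO.
DoU = (2C + 2 + N − H − X)/2 = (2·7 + 2 + 1 − 6 − 1)/2 = 10/2 = 5.
(Structurally: 1 ring(s) + 4 π bond(s) = 5.)

5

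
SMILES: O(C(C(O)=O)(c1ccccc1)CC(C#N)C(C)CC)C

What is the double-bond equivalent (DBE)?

Molecular formula from the SMILES: C16H21NO3.
DoU = (2C + 2 + N − H − X)/2 = (2·16 + 2 + 1 − 21 − 0)/2 = 14/2 = 7.
(Structurally: 1 ring(s) + 6 π bond(s) = 7.)

7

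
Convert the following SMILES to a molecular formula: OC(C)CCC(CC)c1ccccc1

Heavy atoms from the SMILES: 13 C, 1 O.
Implicit hydrogens by atom environment:
  5 × C (aromatic): 1 H each → 5
  3 × C: 2 H each → 6
  2 × C: 3 H each → 6
  2 × C: 1 H each → 2
  1 × C (aromatic): no H
  1 × O: 1 H
  Total hydrogens = 20.
Molecular formula: C13H20O

C13H20O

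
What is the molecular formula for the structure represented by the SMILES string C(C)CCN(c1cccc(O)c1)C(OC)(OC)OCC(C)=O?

Heavy atoms from the SMILES: 16 C, 1 N, 5 O.
Implicit hydrogens by atom environment:
  4 × C: 3 H each → 12
  4 × C: 2 H each → 8
  4 × C (aromatic): 1 H each → 4
  4 × O: no H
  2 × C: no H
  2 × C (aromatic): no H
  1 × N: no H
  1 × O: 1 H
  Total hydrogens = 25.
Molecular formula: C16H25NO5

C16H25NO5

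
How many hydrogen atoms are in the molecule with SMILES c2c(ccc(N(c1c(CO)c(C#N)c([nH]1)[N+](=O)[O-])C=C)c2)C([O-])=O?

11

Hydrogens are implicit in SMILES; fill each atom to its normal valence:
  6 × C (aromatic): no H
  4 × C (aromatic): 1 H each → 4
  2 × C: 2 H each → 4
  2 × C: no H
  2 × N: no H
  2 × O: no H
  2 × O (charge -1): no H
  1 × C: 1 H
  1 × N (aromatic): 1 H
  1 × N (charge +1): no H
  1 × O: 1 H
  Total hydrogens = 11.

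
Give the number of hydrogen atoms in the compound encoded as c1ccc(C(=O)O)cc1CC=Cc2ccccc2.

14

Hydrogens are implicit in SMILES; fill each atom to its normal valence:
  9 × C (aromatic): 1 H each → 9
  3 × C (aromatic): no H
  2 × C: 1 H each → 2
  1 × C: 2 H
  1 × C: no H
  1 × O: 1 H
  1 × O: no H
  Total hydrogens = 14.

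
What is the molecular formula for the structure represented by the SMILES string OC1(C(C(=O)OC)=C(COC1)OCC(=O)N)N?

C9H14N2O6

Heavy atoms from the SMILES: 9 C, 2 N, 6 O.
Implicit hydrogens by atom environment:
  5 × C: no H
  5 × O: no H
  3 × C: 2 H each → 6
  2 × N: 2 H each → 4
  1 × C: 3 H
  1 × O: 1 H
  Total hydrogens = 14.
Molecular formula: C9H14N2O6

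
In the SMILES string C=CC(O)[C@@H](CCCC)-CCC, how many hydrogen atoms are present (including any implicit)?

22

Hydrogens are implicit in SMILES; fill each atom to its normal valence:
  6 × C: 2 H each → 12
  3 × C: 1 H each → 3
  2 × C: 3 H each → 6
  1 × O: 1 H
  Total hydrogens = 22.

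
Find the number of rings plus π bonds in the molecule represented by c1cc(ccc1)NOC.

4

Molecular formula from the SMILES: C7H9NO.
DoU = (2C + 2 + N − H − X)/2 = (2·7 + 2 + 1 − 9 − 0)/2 = 8/2 = 4.
(Structurally: 1 ring(s) + 3 π bond(s) = 4.)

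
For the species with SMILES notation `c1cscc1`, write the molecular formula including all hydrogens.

C4H4S

Heavy atoms from the SMILES: 4 C, 1 S.
Implicit hydrogens by atom environment:
  4 × C (aromatic): 1 H each → 4
  1 × S (aromatic): no H
  Total hydrogens = 4.
Molecular formula: C4H4S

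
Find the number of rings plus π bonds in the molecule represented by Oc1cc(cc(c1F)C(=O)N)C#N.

7

Molecular formula from the SMILES: C8H5FN2O2.
DoU = (2C + 2 + N − H − X)/2 = (2·8 + 2 + 2 − 5 − 1)/2 = 14/2 = 7.
(Structurally: 1 ring(s) + 6 π bond(s) = 7.)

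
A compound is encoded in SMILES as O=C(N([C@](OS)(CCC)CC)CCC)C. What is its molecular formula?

Heavy atoms from the SMILES: 11 C, 1 N, 2 O, 1 S.
Implicit hydrogens by atom environment:
  5 × C: 2 H each → 10
  4 × C: 3 H each → 12
  2 × C: no H
  2 × O: no H
  1 × N: no H
  1 × S: 1 H
  Total hydrogens = 23.
Molecular formula: C11H23NO2S

C11H23NO2S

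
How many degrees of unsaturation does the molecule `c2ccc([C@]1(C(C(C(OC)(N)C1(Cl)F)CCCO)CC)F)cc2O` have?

Molecular formula from the SMILES: C17H24ClF2NO3.
DoU = (2C + 2 + N − H − X)/2 = (2·17 + 2 + 1 − 24 − 3)/2 = 10/2 = 5.
(Structurally: 2 ring(s) + 3 π bond(s) = 5.)

5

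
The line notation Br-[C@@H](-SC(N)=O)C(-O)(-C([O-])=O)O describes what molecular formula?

C4H5BrNO5S-

Heavy atoms from the SMILES: 1 Br, 4 C, 1 N, 5 O, 1 S.
Implicit hydrogens by atom environment:
  3 × C: no H
  2 × O: 1 H each → 2
  2 × O: no H
  1 × Br: no H
  1 × C: 1 H
  1 × N: 2 H
  1 × O (charge -1): no H
  1 × S: no H
  Total hydrogens = 5.
Net charge -1.
Molecular formula: C4H5BrNO5S-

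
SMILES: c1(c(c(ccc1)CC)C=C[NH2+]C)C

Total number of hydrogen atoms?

18

Hydrogens are implicit in SMILES; fill each atom to its normal valence:
  3 × C: 3 H each → 9
  3 × C (aromatic): 1 H each → 3
  3 × C (aromatic): no H
  2 × C: 1 H each → 2
  1 × C: 2 H
  1 × N (charge +1): 2 H
  Total hydrogens = 18.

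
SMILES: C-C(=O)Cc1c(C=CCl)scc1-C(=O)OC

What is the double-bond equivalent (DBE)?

Molecular formula from the SMILES: C11H11ClO3S.
DoU = (2C + 2 + N − H − X)/2 = (2·11 + 2 + 0 − 11 − 1)/2 = 12/2 = 6.
(Structurally: 1 ring(s) + 5 π bond(s) = 6.)

6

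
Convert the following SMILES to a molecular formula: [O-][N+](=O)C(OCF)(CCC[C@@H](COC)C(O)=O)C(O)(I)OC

C11H19FINO8

Heavy atoms from the SMILES: 11 C, 1 F, 1 I, 1 N, 8 O.
Implicit hydrogens by atom environment:
  5 × C: 2 H each → 10
  5 × O: no H
  3 × C: no H
  2 × C: 3 H each → 6
  2 × O: 1 H each → 2
  1 × C: 1 H
  1 × F: no H
  1 × I: no H
  1 × N (charge +1): no H
  1 × O (charge -1): no H
  Total hydrogens = 19.
Molecular formula: C11H19FINO8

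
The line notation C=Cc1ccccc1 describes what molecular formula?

C8H8

Heavy atoms from the SMILES: 8 C.
Implicit hydrogens by atom environment:
  5 × C (aromatic): 1 H each → 5
  1 × C: 2 H
  1 × C: 1 H
  1 × C (aromatic): no H
  Total hydrogens = 8.
Molecular formula: C8H8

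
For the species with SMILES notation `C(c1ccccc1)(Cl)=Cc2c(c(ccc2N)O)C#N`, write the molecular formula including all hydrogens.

Heavy atoms from the SMILES: 15 C, 1 Cl, 2 N, 1 O.
Implicit hydrogens by atom environment:
  7 × C (aromatic): 1 H each → 7
  5 × C (aromatic): no H
  2 × C: no H
  1 × C: 1 H
  1 × Cl: no H
  1 × N: 2 H
  1 × N: no H
  1 × O: 1 H
  Total hydrogens = 11.
Molecular formula: C15H11ClN2O

C15H11ClN2O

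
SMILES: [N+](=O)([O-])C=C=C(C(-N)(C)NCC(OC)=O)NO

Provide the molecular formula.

Heavy atoms from the SMILES: 8 C, 4 N, 5 O.
Implicit hydrogens by atom environment:
  4 × C: no H
  3 × O: no H
  2 × C: 3 H each → 6
  2 × N: 1 H each → 2
  1 × C: 2 H
  1 × C: 1 H
  1 × N: 2 H
  1 × N (charge +1): no H
  1 × O: 1 H
  1 × O (charge -1): no H
  Total hydrogens = 14.
Molecular formula: C8H14N4O5

C8H14N4O5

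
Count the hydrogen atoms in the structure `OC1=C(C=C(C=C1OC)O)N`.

Hydrogens are implicit in SMILES; fill each atom to its normal valence:
  4 × C (aromatic): no H
  2 × C (aromatic): 1 H each → 2
  2 × O: 1 H each → 2
  1 × C: 3 H
  1 × N: 2 H
  1 × O: no H
  Total hydrogens = 9.

9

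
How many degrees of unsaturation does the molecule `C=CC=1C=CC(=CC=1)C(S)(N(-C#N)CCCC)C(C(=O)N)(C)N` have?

Molecular formula from the SMILES: C17H24N4OS.
DoU = (2C + 2 + N − H − X)/2 = (2·17 + 2 + 4 − 24 − 0)/2 = 16/2 = 8.
(Structurally: 1 ring(s) + 7 π bond(s) = 8.)

8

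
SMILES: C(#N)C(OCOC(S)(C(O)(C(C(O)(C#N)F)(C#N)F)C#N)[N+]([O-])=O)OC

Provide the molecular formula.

C11H9F2N5O7S

Heavy atoms from the SMILES: 11 C, 2 F, 5 N, 7 O, 1 S.
Implicit hydrogens by atom environment:
  8 × C: no H
  4 × N: no H
  4 × O: no H
  2 × F: no H
  2 × O: 1 H each → 2
  1 × C: 3 H
  1 × C: 2 H
  1 × C: 1 H
  1 × N (charge +1): no H
  1 × O (charge -1): no H
  1 × S: 1 H
  Total hydrogens = 9.
Molecular formula: C11H9F2N5O7S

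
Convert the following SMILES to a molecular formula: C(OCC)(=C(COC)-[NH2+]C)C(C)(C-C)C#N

Heavy atoms from the SMILES: 12 C, 2 N, 2 O.
Implicit hydrogens by atom environment:
  5 × C: 3 H each → 15
  4 × C: no H
  3 × C: 2 H each → 6
  2 × O: no H
  1 × N (charge +1): 2 H
  1 × N: no H
  Total hydrogens = 23.
Net charge +1.
Molecular formula: C12H23N2O2+

C12H23N2O2+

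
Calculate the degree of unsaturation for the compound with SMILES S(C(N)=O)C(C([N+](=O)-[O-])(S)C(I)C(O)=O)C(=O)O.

Molecular formula from the SMILES: C6H7IN2O7S2.
DoU = (2C + 2 + N − H − X)/2 = (2·6 + 2 + 2 − 7 − 1)/2 = 8/2 = 4.
(Structurally: 0 ring(s) + 4 π bond(s) = 4.)

4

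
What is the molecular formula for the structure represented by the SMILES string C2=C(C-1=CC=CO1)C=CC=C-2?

Heavy atoms from the SMILES: 10 C, 1 O.
Implicit hydrogens by atom environment:
  8 × C (aromatic): 1 H each → 8
  2 × C (aromatic): no H
  1 × O (aromatic): no H
  Total hydrogens = 8.
Molecular formula: C10H8O

C10H8O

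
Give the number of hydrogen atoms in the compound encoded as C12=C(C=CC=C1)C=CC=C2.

Hydrogens are implicit in SMILES; fill each atom to its normal valence:
  8 × C (aromatic): 1 H each → 8
  2 × C (aromatic): no H
  Total hydrogens = 8.

8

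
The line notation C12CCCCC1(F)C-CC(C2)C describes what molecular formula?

Heavy atoms from the SMILES: 11 C, 1 F.
Implicit hydrogens by atom environment:
  7 × C: 2 H each → 14
  2 × C: 1 H each → 2
  1 × C: 3 H
  1 × C: no H
  1 × F: no H
  Total hydrogens = 19.
Molecular formula: C11H19F

C11H19F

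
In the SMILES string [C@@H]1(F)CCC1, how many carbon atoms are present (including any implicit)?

The symbol for carbon appears 4 times in the SMILES.

4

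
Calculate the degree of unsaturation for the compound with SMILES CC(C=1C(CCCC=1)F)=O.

Molecular formula from the SMILES: C8H11FO.
DoU = (2C + 2 + N − H − X)/2 = (2·8 + 2 + 0 − 11 − 1)/2 = 6/2 = 3.
(Structurally: 1 ring(s) + 2 π bond(s) = 3.)

3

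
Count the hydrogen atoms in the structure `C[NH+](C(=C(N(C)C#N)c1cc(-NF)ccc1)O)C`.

16

Hydrogens are implicit in SMILES; fill each atom to its normal valence:
  4 × C (aromatic): 1 H each → 4
  3 × C: 3 H each → 9
  3 × C: no H
  2 × C (aromatic): no H
  2 × N: no H
  1 × F: no H
  1 × N (charge +1): 1 H
  1 × N: 1 H
  1 × O: 1 H
  Total hydrogens = 16.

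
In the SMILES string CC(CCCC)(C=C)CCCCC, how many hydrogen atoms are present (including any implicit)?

26

Hydrogens are implicit in SMILES; fill each atom to its normal valence:
  8 × C: 2 H each → 16
  3 × C: 3 H each → 9
  1 × C: 1 H
  1 × C: no H
  Total hydrogens = 26.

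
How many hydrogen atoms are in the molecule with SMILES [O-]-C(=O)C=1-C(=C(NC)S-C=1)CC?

10

Hydrogens are implicit in SMILES; fill each atom to its normal valence:
  3 × C (aromatic): no H
  2 × C: 3 H each → 6
  1 × C: 2 H
  1 × C (aromatic): 1 H
  1 × C: no H
  1 × N: 1 H
  1 × O: no H
  1 × O (charge -1): no H
  1 × S (aromatic): no H
  Total hydrogens = 10.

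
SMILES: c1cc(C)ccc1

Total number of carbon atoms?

The symbol for carbon appears 7 times in the SMILES. Lowercase c denotes aromatic carbon and counts toward C.

7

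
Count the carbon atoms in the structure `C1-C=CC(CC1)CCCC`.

10

The symbol for carbon appears 10 times in the SMILES.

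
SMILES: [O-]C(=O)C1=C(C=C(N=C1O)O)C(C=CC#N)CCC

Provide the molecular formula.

Heavy atoms from the SMILES: 13 C, 2 N, 4 O.
Implicit hydrogens by atom environment:
  4 × C (aromatic): no H
  3 × C: 1 H each → 3
  2 × C: 2 H each → 4
  2 × C: no H
  2 × O: 1 H each → 2
  1 × C: 3 H
  1 × C (aromatic): 1 H
  1 × N (aromatic): no H
  1 × N: no H
  1 × O: no H
  1 × O (charge -1): no H
  Total hydrogens = 13.
Net charge -1.
Molecular formula: C13H13N2O4-

C13H13N2O4-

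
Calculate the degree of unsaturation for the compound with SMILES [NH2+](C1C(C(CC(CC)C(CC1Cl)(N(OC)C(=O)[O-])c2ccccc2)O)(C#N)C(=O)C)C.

Molecular formula from the SMILES: C22H30ClN3O5.
DoU = (2C + 2 + N − H − X)/2 = (2·22 + 2 + 3 − 30 − 1)/2 = 18/2 = 9.
(Structurally: 2 ring(s) + 7 π bond(s) = 9.)

9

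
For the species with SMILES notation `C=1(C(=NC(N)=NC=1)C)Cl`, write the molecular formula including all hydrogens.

Heavy atoms from the SMILES: 5 C, 1 Cl, 3 N.
Implicit hydrogens by atom environment:
  3 × C (aromatic): no H
  2 × N (aromatic): no H
  1 × C: 3 H
  1 × C (aromatic): 1 H
  1 × Cl: no H
  1 × N: 2 H
  Total hydrogens = 6.
Molecular formula: C5H6ClN3

C5H6ClN3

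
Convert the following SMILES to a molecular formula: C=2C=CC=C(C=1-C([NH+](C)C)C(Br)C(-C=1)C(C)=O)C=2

Heavy atoms from the SMILES: 1 Br, 15 C, 1 N, 1 O.
Implicit hydrogens by atom environment:
  5 × C (aromatic): 1 H each → 5
  4 × C: 1 H each → 4
  3 × C: 3 H each → 9
  2 × C: no H
  1 × Br: no H
  1 × C (aromatic): no H
  1 × N (charge +1): 1 H
  1 × O: no H
  Total hydrogens = 19.
Net charge +1.
Molecular formula: C15H19BrNO+

C15H19BrNO+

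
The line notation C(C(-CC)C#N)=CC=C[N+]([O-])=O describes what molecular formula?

C8H10N2O2

Heavy atoms from the SMILES: 8 C, 2 N, 2 O.
Implicit hydrogens by atom environment:
  5 × C: 1 H each → 5
  1 × C: 3 H
  1 × C: 2 H
  1 × C: no H
  1 × N: no H
  1 × N (charge +1): no H
  1 × O: no H
  1 × O (charge -1): no H
  Total hydrogens = 10.
Molecular formula: C8H10N2O2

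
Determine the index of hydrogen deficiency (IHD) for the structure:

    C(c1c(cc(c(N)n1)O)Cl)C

4

Molecular formula from the SMILES: C7H9ClN2O.
DoU = (2C + 2 + N − H − X)/2 = (2·7 + 2 + 2 − 9 − 1)/2 = 8/2 = 4.
(Structurally: 1 ring(s) + 3 π bond(s) = 4.)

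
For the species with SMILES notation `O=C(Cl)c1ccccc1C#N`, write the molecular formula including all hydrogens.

Heavy atoms from the SMILES: 8 C, 1 Cl, 1 N, 1 O.
Implicit hydrogens by atom environment:
  4 × C (aromatic): 1 H each → 4
  2 × C (aromatic): no H
  2 × C: no H
  1 × Cl: no H
  1 × N: no H
  1 × O: no H
  Total hydrogens = 4.
Molecular formula: C8H4ClNO

C8H4ClNO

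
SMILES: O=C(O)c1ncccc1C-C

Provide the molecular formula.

C8H9NO2

Heavy atoms from the SMILES: 8 C, 1 N, 2 O.
Implicit hydrogens by atom environment:
  3 × C (aromatic): 1 H each → 3
  2 × C (aromatic): no H
  1 × C: 3 H
  1 × C: 2 H
  1 × C: no H
  1 × N (aromatic): no H
  1 × O: 1 H
  1 × O: no H
  Total hydrogens = 9.
Molecular formula: C8H9NO2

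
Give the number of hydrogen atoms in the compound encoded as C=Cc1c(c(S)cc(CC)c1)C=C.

Hydrogens are implicit in SMILES; fill each atom to its normal valence:
  4 × C (aromatic): no H
  3 × C: 2 H each → 6
  2 × C (aromatic): 1 H each → 2
  2 × C: 1 H each → 2
  1 × C: 3 H
  1 × S: 1 H
  Total hydrogens = 14.

14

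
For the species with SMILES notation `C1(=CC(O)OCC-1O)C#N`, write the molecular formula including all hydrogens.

Heavy atoms from the SMILES: 6 C, 1 N, 3 O.
Implicit hydrogens by atom environment:
  3 × C: 1 H each → 3
  2 × C: no H
  2 × O: 1 H each → 2
  1 × C: 2 H
  1 × N: no H
  1 × O: no H
  Total hydrogens = 7.
Molecular formula: C6H7NO3

C6H7NO3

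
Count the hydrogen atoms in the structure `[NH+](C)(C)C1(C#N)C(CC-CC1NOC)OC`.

Hydrogens are implicit in SMILES; fill each atom to its normal valence:
  4 × C: 3 H each → 12
  3 × C: 2 H each → 6
  2 × C: 1 H each → 2
  2 × C: no H
  2 × O: no H
  1 × N: 1 H
  1 × N (charge +1): 1 H
  1 × N: no H
  Total hydrogens = 22.

22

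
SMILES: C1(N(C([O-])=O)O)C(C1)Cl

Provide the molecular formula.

Heavy atoms from the SMILES: 4 C, 1 Cl, 1 N, 3 O.
Implicit hydrogens by atom environment:
  2 × C: 1 H each → 2
  1 × C: 2 H
  1 × C: no H
  1 × Cl: no H
  1 × N: no H
  1 × O: 1 H
  1 × O: no H
  1 × O (charge -1): no H
  Total hydrogens = 5.
Net charge -1.
Molecular formula: C4H5ClNO3-

C4H5ClNO3-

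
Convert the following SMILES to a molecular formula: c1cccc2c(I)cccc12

Heavy atoms from the SMILES: 10 C, 1 I.
Implicit hydrogens by atom environment:
  7 × C (aromatic): 1 H each → 7
  3 × C (aromatic): no H
  1 × I: no H
  Total hydrogens = 7.
Molecular formula: C10H7I

C10H7I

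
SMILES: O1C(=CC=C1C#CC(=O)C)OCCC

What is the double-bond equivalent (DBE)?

6

Molecular formula from the SMILES: C11H12O3.
DoU = (2C + 2 + N − H − X)/2 = (2·11 + 2 + 0 − 12 − 0)/2 = 12/2 = 6.
(Structurally: 1 ring(s) + 5 π bond(s) = 6.)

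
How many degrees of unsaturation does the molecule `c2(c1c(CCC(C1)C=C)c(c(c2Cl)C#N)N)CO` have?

Molecular formula from the SMILES: C14H15ClN2O.
DoU = (2C + 2 + N − H − X)/2 = (2·14 + 2 + 2 − 15 − 1)/2 = 16/2 = 8.
(Structurally: 2 ring(s) + 6 π bond(s) = 8.)

8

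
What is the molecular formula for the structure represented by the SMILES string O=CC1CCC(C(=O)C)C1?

Heavy atoms from the SMILES: 8 C, 2 O.
Implicit hydrogens by atom environment:
  3 × C: 2 H each → 6
  3 × C: 1 H each → 3
  2 × O: no H
  1 × C: 3 H
  1 × C: no H
  Total hydrogens = 12.
Molecular formula: C8H12O2

C8H12O2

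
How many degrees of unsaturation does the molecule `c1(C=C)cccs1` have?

4

Molecular formula from the SMILES: C6H6S.
DoU = (2C + 2 + N − H − X)/2 = (2·6 + 2 + 0 − 6 − 0)/2 = 8/2 = 4.
(Structurally: 1 ring(s) + 3 π bond(s) = 4.)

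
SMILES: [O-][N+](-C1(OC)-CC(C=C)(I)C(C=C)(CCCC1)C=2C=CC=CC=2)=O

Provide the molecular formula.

C19H24INO3

Heavy atoms from the SMILES: 19 C, 1 I, 1 N, 3 O.
Implicit hydrogens by atom environment:
  7 × C: 2 H each → 14
  5 × C (aromatic): 1 H each → 5
  3 × C: no H
  2 × C: 1 H each → 2
  2 × O: no H
  1 × C: 3 H
  1 × C (aromatic): no H
  1 × I: no H
  1 × N (charge +1): no H
  1 × O (charge -1): no H
  Total hydrogens = 24.
Molecular formula: C19H24INO3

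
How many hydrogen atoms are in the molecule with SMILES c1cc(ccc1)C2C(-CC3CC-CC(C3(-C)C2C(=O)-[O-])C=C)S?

25

Hydrogens are implicit in SMILES; fill each atom to its normal valence:
  6 × C: 1 H each → 6
  5 × C: 2 H each → 10
  5 × C (aromatic): 1 H each → 5
  2 × C: no H
  1 × C: 3 H
  1 × C (aromatic): no H
  1 × O: no H
  1 × O (charge -1): no H
  1 × S: 1 H
  Total hydrogens = 25.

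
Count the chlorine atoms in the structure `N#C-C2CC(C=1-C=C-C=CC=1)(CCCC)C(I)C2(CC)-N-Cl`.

The symbol for chlorine appears 1 time in the SMILES.

1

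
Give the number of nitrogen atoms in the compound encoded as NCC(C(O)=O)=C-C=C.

1

The symbol for nitrogen appears 1 time in the SMILES.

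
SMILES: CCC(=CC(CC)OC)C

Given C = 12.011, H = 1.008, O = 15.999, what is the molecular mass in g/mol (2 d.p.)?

142.24

Molecular formula: C9H18O.
M = 9×12.011 + 18×1.008 + 1×15.999 = 142.24 g/mol.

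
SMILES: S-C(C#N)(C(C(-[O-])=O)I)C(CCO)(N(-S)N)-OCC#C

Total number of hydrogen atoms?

Hydrogens are implicit in SMILES; fill each atom to its normal valence:
  5 × C: no H
  3 × C: 2 H each → 6
  2 × C: 1 H each → 2
  2 × N: no H
  2 × O: no H
  2 × S: 1 H each → 2
  1 × I: no H
  1 × N: 2 H
  1 × O: 1 H
  1 × O (charge -1): no H
  Total hydrogens = 13.

13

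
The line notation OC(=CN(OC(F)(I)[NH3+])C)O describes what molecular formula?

Heavy atoms from the SMILES: 4 C, 1 F, 1 I, 2 N, 3 O.
Implicit hydrogens by atom environment:
  2 × C: no H
  2 × O: 1 H each → 2
  1 × C: 3 H
  1 × C: 1 H
  1 × F: no H
  1 × I: no H
  1 × N (charge +1): 3 H
  1 × N: no H
  1 × O: no H
  Total hydrogens = 9.
Net charge +1.
Molecular formula: C4H9FIN2O3+

C4H9FIN2O3+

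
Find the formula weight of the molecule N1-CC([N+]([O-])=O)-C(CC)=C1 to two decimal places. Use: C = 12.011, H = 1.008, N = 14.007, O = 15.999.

Molecular formula: C6H10N2O2.
M = 6×12.011 + 10×1.008 + 2×14.007 + 2×15.999 = 142.16 g/mol.

142.16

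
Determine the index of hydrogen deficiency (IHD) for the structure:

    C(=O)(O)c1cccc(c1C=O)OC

Molecular formula from the SMILES: C9H8O4.
DoU = (2C + 2 + N − H − X)/2 = (2·9 + 2 + 0 − 8 − 0)/2 = 12/2 = 6.
(Structurally: 1 ring(s) + 5 π bond(s) = 6.)

6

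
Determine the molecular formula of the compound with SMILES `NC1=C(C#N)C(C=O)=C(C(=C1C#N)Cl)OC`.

C10H6ClN3O2

Heavy atoms from the SMILES: 10 C, 1 Cl, 3 N, 2 O.
Implicit hydrogens by atom environment:
  6 × C (aromatic): no H
  2 × C: no H
  2 × N: no H
  2 × O: no H
  1 × C: 3 H
  1 × C: 1 H
  1 × Cl: no H
  1 × N: 2 H
  Total hydrogens = 6.
Molecular formula: C10H6ClN3O2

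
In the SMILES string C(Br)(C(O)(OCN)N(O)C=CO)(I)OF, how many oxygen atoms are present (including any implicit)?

5

The symbol for oxygen appears 5 times in the SMILES.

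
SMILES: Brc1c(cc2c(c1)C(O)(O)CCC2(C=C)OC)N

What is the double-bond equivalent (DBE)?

6

Molecular formula from the SMILES: C13H16BrNO3.
DoU = (2C + 2 + N − H − X)/2 = (2·13 + 2 + 1 − 16 − 1)/2 = 12/2 = 6.
(Structurally: 2 ring(s) + 4 π bond(s) = 6.)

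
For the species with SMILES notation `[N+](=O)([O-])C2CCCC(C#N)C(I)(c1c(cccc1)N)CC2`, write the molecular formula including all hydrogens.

Heavy atoms from the SMILES: 15 C, 1 I, 3 N, 2 O.
Implicit hydrogens by atom environment:
  5 × C: 2 H each → 10
  4 × C (aromatic): 1 H each → 4
  2 × C: 1 H each → 2
  2 × C: no H
  2 × C (aromatic): no H
  1 × I: no H
  1 × N: 2 H
  1 × N: no H
  1 × N (charge +1): no H
  1 × O: no H
  1 × O (charge -1): no H
  Total hydrogens = 18.
Molecular formula: C15H18IN3O2

C15H18IN3O2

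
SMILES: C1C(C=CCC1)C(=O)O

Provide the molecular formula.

C7H10O2

Heavy atoms from the SMILES: 7 C, 2 O.
Implicit hydrogens by atom environment:
  3 × C: 2 H each → 6
  3 × C: 1 H each → 3
  1 × C: no H
  1 × O: 1 H
  1 × O: no H
  Total hydrogens = 10.
Molecular formula: C7H10O2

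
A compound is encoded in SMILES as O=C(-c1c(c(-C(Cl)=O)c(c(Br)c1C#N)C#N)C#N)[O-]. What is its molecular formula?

C11BrClN3O3-

Heavy atoms from the SMILES: 1 Br, 11 C, 1 Cl, 3 N, 3 O.
Implicit hydrogens by atom environment:
  6 × C (aromatic): no H
  5 × C: no H
  3 × N: no H
  2 × O: no H
  1 × Br: no H
  1 × Cl: no H
  1 × O (charge -1): no H
  Total hydrogens = 0.
Net charge -1.
Molecular formula: C11BrClN3O3-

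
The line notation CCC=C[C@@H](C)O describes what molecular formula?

C6H12O

Heavy atoms from the SMILES: 6 C, 1 O.
Implicit hydrogens by atom environment:
  3 × C: 1 H each → 3
  2 × C: 3 H each → 6
  1 × C: 2 H
  1 × O: 1 H
  Total hydrogens = 12.
Molecular formula: C6H12O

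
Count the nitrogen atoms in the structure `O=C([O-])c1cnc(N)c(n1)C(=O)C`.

3

The symbol for nitrogen appears 3 times in the SMILES.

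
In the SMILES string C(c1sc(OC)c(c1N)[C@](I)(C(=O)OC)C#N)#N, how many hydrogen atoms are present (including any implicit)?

8

Hydrogens are implicit in SMILES; fill each atom to its normal valence:
  4 × C (aromatic): no H
  4 × C: no H
  3 × O: no H
  2 × C: 3 H each → 6
  2 × N: no H
  1 × I: no H
  1 × N: 2 H
  1 × S (aromatic): no H
  Total hydrogens = 8.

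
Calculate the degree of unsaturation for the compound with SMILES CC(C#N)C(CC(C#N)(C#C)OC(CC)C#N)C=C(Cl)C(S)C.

Molecular formula from the SMILES: C17H20ClN3OS.
DoU = (2C + 2 + N − H − X)/2 = (2·17 + 2 + 3 − 20 − 1)/2 = 18/2 = 9.
(Structurally: 0 ring(s) + 9 π bond(s) = 9.)

9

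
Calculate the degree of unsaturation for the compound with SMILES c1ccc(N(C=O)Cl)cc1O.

Molecular formula from the SMILES: C7H6ClNO2.
DoU = (2C + 2 + N − H − X)/2 = (2·7 + 2 + 1 − 6 − 1)/2 = 10/2 = 5.
(Structurally: 1 ring(s) + 4 π bond(s) = 5.)

5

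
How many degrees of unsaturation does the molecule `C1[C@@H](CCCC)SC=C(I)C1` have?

2

Molecular formula from the SMILES: C9H15IS.
DoU = (2C + 2 + N − H − X)/2 = (2·9 + 2 + 0 − 15 − 1)/2 = 4/2 = 2.
(Structurally: 1 ring(s) + 1 π bond(s) = 2.)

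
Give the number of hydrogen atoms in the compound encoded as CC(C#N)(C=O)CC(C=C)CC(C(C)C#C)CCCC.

Hydrogens are implicit in SMILES; fill each atom to its normal valence:
  6 × C: 2 H each → 12
  6 × C: 1 H each → 6
  3 × C: 3 H each → 9
  3 × C: no H
  1 × N: no H
  1 × O: no H
  Total hydrogens = 27.

27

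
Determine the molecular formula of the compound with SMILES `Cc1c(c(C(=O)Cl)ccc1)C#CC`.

C11H9ClO

Heavy atoms from the SMILES: 11 C, 1 Cl, 1 O.
Implicit hydrogens by atom environment:
  3 × C (aromatic): 1 H each → 3
  3 × C (aromatic): no H
  3 × C: no H
  2 × C: 3 H each → 6
  1 × Cl: no H
  1 × O: no H
  Total hydrogens = 9.
Molecular formula: C11H9ClO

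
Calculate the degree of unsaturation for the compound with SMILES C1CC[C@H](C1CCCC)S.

1

Molecular formula from the SMILES: C9H18S.
DoU = (2C + 2 + N − H − X)/2 = (2·9 + 2 + 0 − 18 − 0)/2 = 2/2 = 1.
(Structurally: 1 ring(s) + 0 π bond(s) = 1.)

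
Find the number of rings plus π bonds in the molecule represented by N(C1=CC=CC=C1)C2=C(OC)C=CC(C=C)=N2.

Molecular formula from the SMILES: C14H14N2O.
DoU = (2C + 2 + N − H − X)/2 = (2·14 + 2 + 2 − 14 − 0)/2 = 18/2 = 9.
(Structurally: 2 ring(s) + 7 π bond(s) = 9.)

9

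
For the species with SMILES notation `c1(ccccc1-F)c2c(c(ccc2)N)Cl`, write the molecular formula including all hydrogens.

Heavy atoms from the SMILES: 12 C, 1 Cl, 1 F, 1 N.
Implicit hydrogens by atom environment:
  7 × C (aromatic): 1 H each → 7
  5 × C (aromatic): no H
  1 × Cl: no H
  1 × F: no H
  1 × N: 2 H
  Total hydrogens = 9.
Molecular formula: C12H9ClFN

C12H9ClFN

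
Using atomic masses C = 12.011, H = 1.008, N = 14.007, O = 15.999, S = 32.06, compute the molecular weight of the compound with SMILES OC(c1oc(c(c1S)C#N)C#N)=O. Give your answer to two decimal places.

194.16

Molecular formula: C7H2N2O3S.
M = 7×12.011 + 2×1.008 + 2×14.007 + 3×15.999 + 1×32.06 = 194.16 g/mol.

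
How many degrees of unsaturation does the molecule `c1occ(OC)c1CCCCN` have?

3

Molecular formula from the SMILES: C9H15NO2.
DoU = (2C + 2 + N − H − X)/2 = (2·9 + 2 + 1 − 15 − 0)/2 = 6/2 = 3.
(Structurally: 1 ring(s) + 2 π bond(s) = 3.)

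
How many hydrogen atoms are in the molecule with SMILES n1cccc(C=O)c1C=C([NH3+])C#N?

Hydrogens are implicit in SMILES; fill each atom to its normal valence:
  3 × C (aromatic): 1 H each → 3
  2 × C: 1 H each → 2
  2 × C (aromatic): no H
  2 × C: no H
  1 × N (charge +1): 3 H
  1 × N (aromatic): no H
  1 × N: no H
  1 × O: no H
  Total hydrogens = 8.

8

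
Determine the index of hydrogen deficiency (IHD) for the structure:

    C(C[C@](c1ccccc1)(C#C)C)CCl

6

Molecular formula from the SMILES: C13H15Cl.
DoU = (2C + 2 + N − H − X)/2 = (2·13 + 2 + 0 − 15 − 1)/2 = 12/2 = 6.
(Structurally: 1 ring(s) + 5 π bond(s) = 6.)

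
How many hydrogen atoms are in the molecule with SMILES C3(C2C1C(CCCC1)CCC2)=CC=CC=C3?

22

Hydrogens are implicit in SMILES; fill each atom to its normal valence:
  7 × C: 2 H each → 14
  5 × C (aromatic): 1 H each → 5
  3 × C: 1 H each → 3
  1 × C (aromatic): no H
  Total hydrogens = 22.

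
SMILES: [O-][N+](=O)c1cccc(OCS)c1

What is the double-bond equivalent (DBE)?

5

Molecular formula from the SMILES: C7H7NO3S.
DoU = (2C + 2 + N − H − X)/2 = (2·7 + 2 + 1 − 7 − 0)/2 = 10/2 = 5.
(Structurally: 1 ring(s) + 4 π bond(s) = 5.)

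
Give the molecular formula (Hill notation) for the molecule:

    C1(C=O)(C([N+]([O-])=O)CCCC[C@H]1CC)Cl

C10H16ClNO3

Heavy atoms from the SMILES: 10 C, 1 Cl, 1 N, 3 O.
Implicit hydrogens by atom environment:
  5 × C: 2 H each → 10
  3 × C: 1 H each → 3
  2 × O: no H
  1 × C: 3 H
  1 × C: no H
  1 × Cl: no H
  1 × N (charge +1): no H
  1 × O (charge -1): no H
  Total hydrogens = 16.
Molecular formula: C10H16ClNO3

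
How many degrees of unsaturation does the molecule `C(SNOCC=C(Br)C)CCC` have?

1

Molecular formula from the SMILES: C8H16BrNOS.
DoU = (2C + 2 + N − H − X)/2 = (2·8 + 2 + 1 − 16 − 1)/2 = 2/2 = 1.
(Structurally: 0 ring(s) + 1 π bond(s) = 1.)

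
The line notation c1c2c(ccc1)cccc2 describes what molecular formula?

Heavy atoms from the SMILES: 10 C.
Implicit hydrogens by atom environment:
  8 × C (aromatic): 1 H each → 8
  2 × C (aromatic): no H
  Total hydrogens = 8.
Molecular formula: C10H8

C10H8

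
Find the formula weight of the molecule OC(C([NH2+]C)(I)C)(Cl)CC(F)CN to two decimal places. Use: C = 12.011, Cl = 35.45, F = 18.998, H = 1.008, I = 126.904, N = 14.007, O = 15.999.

Molecular formula: C7H16ClFIN2O+.
M = 7×12.011 + 1×35.45 + 1×18.998 + 16×1.008 + 1×126.904 + 2×14.007 + 1×15.999 = 325.57 g/mol.

325.57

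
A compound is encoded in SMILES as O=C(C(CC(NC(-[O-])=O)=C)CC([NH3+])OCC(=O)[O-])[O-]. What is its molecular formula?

[C10H14N2O7]2-

Heavy atoms from the SMILES: 10 C, 2 N, 7 O.
Implicit hydrogens by atom environment:
  4 × C: 2 H each → 8
  4 × C: no H
  4 × O: no H
  3 × O (charge -1): no H
  2 × C: 1 H each → 2
  1 × N (charge +1): 3 H
  1 × N: 1 H
  Total hydrogens = 14.
Net charge -2.
Molecular formula: [C10H14N2O7]2-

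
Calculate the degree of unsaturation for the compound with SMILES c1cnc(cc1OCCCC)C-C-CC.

4

Molecular formula from the SMILES: C13H21NO.
DoU = (2C + 2 + N − H − X)/2 = (2·13 + 2 + 1 − 21 − 0)/2 = 8/2 = 4.
(Structurally: 1 ring(s) + 3 π bond(s) = 4.)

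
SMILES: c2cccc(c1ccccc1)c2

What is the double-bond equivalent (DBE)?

8

Molecular formula from the SMILES: C12H10.
DoU = (2C + 2 + N − H − X)/2 = (2·12 + 2 + 0 − 10 − 0)/2 = 16/2 = 8.
(Structurally: 2 ring(s) + 6 π bond(s) = 8.)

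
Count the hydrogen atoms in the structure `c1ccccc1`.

Hydrogens are implicit in SMILES; fill each atom to its normal valence:
  6 × C (aromatic): 1 H each → 6
  Total hydrogens = 6.

6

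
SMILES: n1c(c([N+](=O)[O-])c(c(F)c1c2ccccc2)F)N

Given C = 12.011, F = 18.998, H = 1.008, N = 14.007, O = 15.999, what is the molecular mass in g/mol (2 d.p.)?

251.19

Molecular formula: C11H7F2N3O2.
M = 11×12.011 + 2×18.998 + 7×1.008 + 3×14.007 + 2×15.999 = 251.19 g/mol.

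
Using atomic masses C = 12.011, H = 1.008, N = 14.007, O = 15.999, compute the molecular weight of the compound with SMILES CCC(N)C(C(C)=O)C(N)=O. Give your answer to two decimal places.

Molecular formula: C7H14N2O2.
M = 7×12.011 + 14×1.008 + 2×14.007 + 2×15.999 = 158.20 g/mol.

158.20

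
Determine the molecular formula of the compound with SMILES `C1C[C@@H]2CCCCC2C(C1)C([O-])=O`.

C11H17O2-

Heavy atoms from the SMILES: 11 C, 2 O.
Implicit hydrogens by atom environment:
  7 × C: 2 H each → 14
  3 × C: 1 H each → 3
  1 × C: no H
  1 × O: no H
  1 × O (charge -1): no H
  Total hydrogens = 17.
Net charge -1.
Molecular formula: C11H17O2-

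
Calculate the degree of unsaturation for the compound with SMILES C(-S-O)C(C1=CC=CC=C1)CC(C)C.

Molecular formula from the SMILES: C12H18OS.
DoU = (2C + 2 + N − H − X)/2 = (2·12 + 2 + 0 − 18 − 0)/2 = 8/2 = 4.
(Structurally: 1 ring(s) + 3 π bond(s) = 4.)

4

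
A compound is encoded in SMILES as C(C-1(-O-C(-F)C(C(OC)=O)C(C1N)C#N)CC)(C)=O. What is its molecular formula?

C12H17FN2O4

Heavy atoms from the SMILES: 12 C, 1 F, 2 N, 4 O.
Implicit hydrogens by atom environment:
  4 × C: 1 H each → 4
  4 × C: no H
  4 × O: no H
  3 × C: 3 H each → 9
  1 × C: 2 H
  1 × F: no H
  1 × N: 2 H
  1 × N: no H
  Total hydrogens = 17.
Molecular formula: C12H17FN2O4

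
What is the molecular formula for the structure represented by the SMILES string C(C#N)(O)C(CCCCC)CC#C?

Heavy atoms from the SMILES: 11 C, 1 N, 1 O.
Implicit hydrogens by atom environment:
  5 × C: 2 H each → 10
  3 × C: 1 H each → 3
  2 × C: no H
  1 × C: 3 H
  1 × N: no H
  1 × O: 1 H
  Total hydrogens = 17.
Molecular formula: C11H17NO

C11H17NO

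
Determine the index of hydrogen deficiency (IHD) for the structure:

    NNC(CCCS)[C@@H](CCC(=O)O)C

Molecular formula from the SMILES: C9H20N2O2S.
DoU = (2C + 2 + N − H − X)/2 = (2·9 + 2 + 2 − 20 − 0)/2 = 2/2 = 1.
(Structurally: 0 ring(s) + 1 π bond(s) = 1.)

1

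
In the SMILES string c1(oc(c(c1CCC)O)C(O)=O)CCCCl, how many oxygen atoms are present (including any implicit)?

4

The symbol for oxygen appears 4 times in the SMILES.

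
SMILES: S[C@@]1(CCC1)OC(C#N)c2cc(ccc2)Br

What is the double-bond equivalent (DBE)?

7

Molecular formula from the SMILES: C12H12BrNOS.
DoU = (2C + 2 + N − H − X)/2 = (2·12 + 2 + 1 − 12 − 1)/2 = 14/2 = 7.
(Structurally: 2 ring(s) + 5 π bond(s) = 7.)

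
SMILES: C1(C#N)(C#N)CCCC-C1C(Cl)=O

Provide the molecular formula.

Heavy atoms from the SMILES: 9 C, 1 Cl, 2 N, 1 O.
Implicit hydrogens by atom environment:
  4 × C: 2 H each → 8
  4 × C: no H
  2 × N: no H
  1 × C: 1 H
  1 × Cl: no H
  1 × O: no H
  Total hydrogens = 9.
Molecular formula: C9H9ClN2O

C9H9ClN2O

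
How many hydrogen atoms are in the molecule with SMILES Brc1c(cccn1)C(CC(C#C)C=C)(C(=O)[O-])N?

Hydrogens are implicit in SMILES; fill each atom to its normal valence:
  3 × C (aromatic): 1 H each → 3
  3 × C: 1 H each → 3
  3 × C: no H
  2 × C: 2 H each → 4
  2 × C (aromatic): no H
  1 × Br: no H
  1 × N: 2 H
  1 × N (aromatic): no H
  1 × O: no H
  1 × O (charge -1): no H
  Total hydrogens = 12.

12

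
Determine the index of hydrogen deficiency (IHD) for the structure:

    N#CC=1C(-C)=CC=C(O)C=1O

6

Molecular formula from the SMILES: C8H7NO2.
DoU = (2C + 2 + N − H − X)/2 = (2·8 + 2 + 1 − 7 − 0)/2 = 12/2 = 6.
(Structurally: 1 ring(s) + 5 π bond(s) = 6.)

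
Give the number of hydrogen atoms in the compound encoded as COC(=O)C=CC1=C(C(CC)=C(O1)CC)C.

Hydrogens are implicit in SMILES; fill each atom to its normal valence:
  4 × C: 3 H each → 12
  4 × C (aromatic): no H
  2 × C: 2 H each → 4
  2 × C: 1 H each → 2
  2 × O: no H
  1 × C: no H
  1 × O (aromatic): no H
  Total hydrogens = 18.

18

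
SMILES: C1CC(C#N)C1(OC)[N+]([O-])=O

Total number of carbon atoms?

6

The symbol for carbon appears 6 times in the SMILES.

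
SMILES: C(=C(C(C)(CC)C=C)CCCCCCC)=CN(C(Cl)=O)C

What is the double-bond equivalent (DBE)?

Molecular formula from the SMILES: C18H30ClNO.
DoU = (2C + 2 + N − H − X)/2 = (2·18 + 2 + 1 − 30 − 1)/2 = 8/2 = 4.
(Structurally: 0 ring(s) + 4 π bond(s) = 4.)

4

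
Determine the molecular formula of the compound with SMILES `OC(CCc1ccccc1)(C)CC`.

C12H18O

Heavy atoms from the SMILES: 12 C, 1 O.
Implicit hydrogens by atom environment:
  5 × C (aromatic): 1 H each → 5
  3 × C: 2 H each → 6
  2 × C: 3 H each → 6
  1 × C: no H
  1 × C (aromatic): no H
  1 × O: 1 H
  Total hydrogens = 18.
Molecular formula: C12H18O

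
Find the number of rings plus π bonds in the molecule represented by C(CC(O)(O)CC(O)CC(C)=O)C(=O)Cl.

Molecular formula from the SMILES: C9H15ClO5.
DoU = (2C + 2 + N − H − X)/2 = (2·9 + 2 + 0 − 15 − 1)/2 = 4/2 = 2.
(Structurally: 0 ring(s) + 2 π bond(s) = 2.)

2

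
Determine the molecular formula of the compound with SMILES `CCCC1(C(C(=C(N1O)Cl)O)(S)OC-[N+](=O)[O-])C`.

C9H15ClN2O5S

Heavy atoms from the SMILES: 9 C, 1 Cl, 2 N, 5 O, 1 S.
Implicit hydrogens by atom environment:
  4 × C: no H
  3 × C: 2 H each → 6
  2 × C: 3 H each → 6
  2 × O: 1 H each → 2
  2 × O: no H
  1 × Cl: no H
  1 × N: no H
  1 × N (charge +1): no H
  1 × O (charge -1): no H
  1 × S: 1 H
  Total hydrogens = 15.
Molecular formula: C9H15ClN2O5S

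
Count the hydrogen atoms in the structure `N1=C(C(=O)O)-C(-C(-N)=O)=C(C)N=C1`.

7

Hydrogens are implicit in SMILES; fill each atom to its normal valence:
  3 × C (aromatic): no H
  2 × C: no H
  2 × N (aromatic): no H
  2 × O: no H
  1 × C: 3 H
  1 × C (aromatic): 1 H
  1 × N: 2 H
  1 × O: 1 H
  Total hydrogens = 7.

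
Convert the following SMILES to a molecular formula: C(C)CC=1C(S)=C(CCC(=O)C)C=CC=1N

C13H19NOS

Heavy atoms from the SMILES: 13 C, 1 N, 1 O, 1 S.
Implicit hydrogens by atom environment:
  4 × C: 2 H each → 8
  4 × C (aromatic): no H
  2 × C: 3 H each → 6
  2 × C (aromatic): 1 H each → 2
  1 × C: no H
  1 × N: 2 H
  1 × O: no H
  1 × S: 1 H
  Total hydrogens = 19.
Molecular formula: C13H19NOS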